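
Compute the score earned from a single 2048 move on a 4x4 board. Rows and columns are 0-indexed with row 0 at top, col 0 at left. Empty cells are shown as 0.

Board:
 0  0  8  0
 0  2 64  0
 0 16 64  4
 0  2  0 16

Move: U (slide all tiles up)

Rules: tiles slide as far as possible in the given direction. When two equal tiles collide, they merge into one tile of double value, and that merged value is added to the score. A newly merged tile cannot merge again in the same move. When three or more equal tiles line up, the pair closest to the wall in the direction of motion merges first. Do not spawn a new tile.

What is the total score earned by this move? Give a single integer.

Answer: 128

Derivation:
Slide up:
col 0: [0, 0, 0, 0] -> [0, 0, 0, 0]  score +0 (running 0)
col 1: [0, 2, 16, 2] -> [2, 16, 2, 0]  score +0 (running 0)
col 2: [8, 64, 64, 0] -> [8, 128, 0, 0]  score +128 (running 128)
col 3: [0, 0, 4, 16] -> [4, 16, 0, 0]  score +0 (running 128)
Board after move:
  0   2   8   4
  0  16 128  16
  0   2   0   0
  0   0   0   0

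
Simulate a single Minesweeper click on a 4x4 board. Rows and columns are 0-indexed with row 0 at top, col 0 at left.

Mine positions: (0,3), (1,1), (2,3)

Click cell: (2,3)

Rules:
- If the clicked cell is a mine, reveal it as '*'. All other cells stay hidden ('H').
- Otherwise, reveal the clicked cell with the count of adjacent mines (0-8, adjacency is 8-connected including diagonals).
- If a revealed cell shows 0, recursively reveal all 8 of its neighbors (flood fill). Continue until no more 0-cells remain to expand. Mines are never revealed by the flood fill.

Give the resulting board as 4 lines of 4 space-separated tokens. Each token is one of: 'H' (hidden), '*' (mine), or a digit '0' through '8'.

H H H H
H H H H
H H H *
H H H H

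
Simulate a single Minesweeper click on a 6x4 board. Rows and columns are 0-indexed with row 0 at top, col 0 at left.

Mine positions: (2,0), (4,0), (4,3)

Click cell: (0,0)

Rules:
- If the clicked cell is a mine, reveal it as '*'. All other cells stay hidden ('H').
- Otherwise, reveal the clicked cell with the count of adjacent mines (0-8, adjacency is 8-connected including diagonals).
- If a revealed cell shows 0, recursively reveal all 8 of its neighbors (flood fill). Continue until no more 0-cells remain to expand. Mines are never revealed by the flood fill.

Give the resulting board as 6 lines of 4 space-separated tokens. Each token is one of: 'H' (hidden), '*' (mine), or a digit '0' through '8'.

0 0 0 0
1 1 0 0
H 1 0 0
H 2 1 1
H H H H
H H H H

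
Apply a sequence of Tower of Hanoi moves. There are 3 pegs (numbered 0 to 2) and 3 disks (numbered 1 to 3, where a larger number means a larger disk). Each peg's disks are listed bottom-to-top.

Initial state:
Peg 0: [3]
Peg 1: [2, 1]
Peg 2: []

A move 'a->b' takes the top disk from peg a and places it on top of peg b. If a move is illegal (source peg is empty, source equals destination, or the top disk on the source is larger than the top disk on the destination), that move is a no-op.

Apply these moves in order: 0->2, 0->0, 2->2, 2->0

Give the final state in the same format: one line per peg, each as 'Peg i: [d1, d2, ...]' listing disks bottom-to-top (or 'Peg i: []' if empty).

After move 1 (0->2):
Peg 0: []
Peg 1: [2, 1]
Peg 2: [3]

After move 2 (0->0):
Peg 0: []
Peg 1: [2, 1]
Peg 2: [3]

After move 3 (2->2):
Peg 0: []
Peg 1: [2, 1]
Peg 2: [3]

After move 4 (2->0):
Peg 0: [3]
Peg 1: [2, 1]
Peg 2: []

Answer: Peg 0: [3]
Peg 1: [2, 1]
Peg 2: []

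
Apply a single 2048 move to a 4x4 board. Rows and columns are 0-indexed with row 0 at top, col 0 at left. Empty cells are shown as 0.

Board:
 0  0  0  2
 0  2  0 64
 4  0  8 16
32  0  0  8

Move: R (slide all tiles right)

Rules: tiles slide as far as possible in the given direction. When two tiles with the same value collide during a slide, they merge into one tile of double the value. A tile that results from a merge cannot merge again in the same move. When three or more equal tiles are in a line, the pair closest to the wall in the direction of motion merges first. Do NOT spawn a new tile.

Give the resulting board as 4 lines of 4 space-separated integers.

Slide right:
row 0: [0, 0, 0, 2] -> [0, 0, 0, 2]
row 1: [0, 2, 0, 64] -> [0, 0, 2, 64]
row 2: [4, 0, 8, 16] -> [0, 4, 8, 16]
row 3: [32, 0, 0, 8] -> [0, 0, 32, 8]

Answer:  0  0  0  2
 0  0  2 64
 0  4  8 16
 0  0 32  8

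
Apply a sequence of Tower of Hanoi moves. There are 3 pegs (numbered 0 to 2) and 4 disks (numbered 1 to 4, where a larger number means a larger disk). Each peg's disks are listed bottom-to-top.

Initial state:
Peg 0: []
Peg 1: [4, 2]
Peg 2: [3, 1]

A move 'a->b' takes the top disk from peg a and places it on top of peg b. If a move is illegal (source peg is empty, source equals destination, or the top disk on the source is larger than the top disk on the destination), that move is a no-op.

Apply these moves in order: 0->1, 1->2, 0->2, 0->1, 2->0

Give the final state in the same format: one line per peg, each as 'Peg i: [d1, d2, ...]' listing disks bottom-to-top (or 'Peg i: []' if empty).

After move 1 (0->1):
Peg 0: []
Peg 1: [4, 2]
Peg 2: [3, 1]

After move 2 (1->2):
Peg 0: []
Peg 1: [4, 2]
Peg 2: [3, 1]

After move 3 (0->2):
Peg 0: []
Peg 1: [4, 2]
Peg 2: [3, 1]

After move 4 (0->1):
Peg 0: []
Peg 1: [4, 2]
Peg 2: [3, 1]

After move 5 (2->0):
Peg 0: [1]
Peg 1: [4, 2]
Peg 2: [3]

Answer: Peg 0: [1]
Peg 1: [4, 2]
Peg 2: [3]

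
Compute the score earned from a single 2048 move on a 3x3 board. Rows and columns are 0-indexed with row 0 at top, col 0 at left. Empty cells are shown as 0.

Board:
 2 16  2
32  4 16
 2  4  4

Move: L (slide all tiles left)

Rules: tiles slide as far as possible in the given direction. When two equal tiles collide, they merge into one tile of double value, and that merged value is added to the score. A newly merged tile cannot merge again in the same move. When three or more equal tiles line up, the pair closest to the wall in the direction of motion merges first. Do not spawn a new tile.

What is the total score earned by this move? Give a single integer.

Slide left:
row 0: [2, 16, 2] -> [2, 16, 2]  score +0 (running 0)
row 1: [32, 4, 16] -> [32, 4, 16]  score +0 (running 0)
row 2: [2, 4, 4] -> [2, 8, 0]  score +8 (running 8)
Board after move:
 2 16  2
32  4 16
 2  8  0

Answer: 8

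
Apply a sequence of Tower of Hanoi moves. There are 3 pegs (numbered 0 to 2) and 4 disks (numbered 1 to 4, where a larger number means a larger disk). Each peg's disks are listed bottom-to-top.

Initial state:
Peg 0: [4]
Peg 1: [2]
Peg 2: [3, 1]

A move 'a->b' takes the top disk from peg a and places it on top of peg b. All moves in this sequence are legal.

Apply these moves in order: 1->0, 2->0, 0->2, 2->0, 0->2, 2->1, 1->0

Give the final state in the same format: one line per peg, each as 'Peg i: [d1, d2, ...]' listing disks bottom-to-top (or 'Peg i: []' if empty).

Answer: Peg 0: [4, 2, 1]
Peg 1: []
Peg 2: [3]

Derivation:
After move 1 (1->0):
Peg 0: [4, 2]
Peg 1: []
Peg 2: [3, 1]

After move 2 (2->0):
Peg 0: [4, 2, 1]
Peg 1: []
Peg 2: [3]

After move 3 (0->2):
Peg 0: [4, 2]
Peg 1: []
Peg 2: [3, 1]

After move 4 (2->0):
Peg 0: [4, 2, 1]
Peg 1: []
Peg 2: [3]

After move 5 (0->2):
Peg 0: [4, 2]
Peg 1: []
Peg 2: [3, 1]

After move 6 (2->1):
Peg 0: [4, 2]
Peg 1: [1]
Peg 2: [3]

After move 7 (1->0):
Peg 0: [4, 2, 1]
Peg 1: []
Peg 2: [3]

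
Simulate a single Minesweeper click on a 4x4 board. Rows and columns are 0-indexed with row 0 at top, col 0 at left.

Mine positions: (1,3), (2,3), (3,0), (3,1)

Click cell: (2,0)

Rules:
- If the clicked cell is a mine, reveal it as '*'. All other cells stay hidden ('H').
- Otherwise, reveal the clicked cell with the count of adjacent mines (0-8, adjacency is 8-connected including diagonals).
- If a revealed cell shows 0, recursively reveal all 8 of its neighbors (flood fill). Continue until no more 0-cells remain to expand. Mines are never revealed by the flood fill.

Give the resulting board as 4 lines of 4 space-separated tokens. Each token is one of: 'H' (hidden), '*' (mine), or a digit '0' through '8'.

H H H H
H H H H
2 H H H
H H H H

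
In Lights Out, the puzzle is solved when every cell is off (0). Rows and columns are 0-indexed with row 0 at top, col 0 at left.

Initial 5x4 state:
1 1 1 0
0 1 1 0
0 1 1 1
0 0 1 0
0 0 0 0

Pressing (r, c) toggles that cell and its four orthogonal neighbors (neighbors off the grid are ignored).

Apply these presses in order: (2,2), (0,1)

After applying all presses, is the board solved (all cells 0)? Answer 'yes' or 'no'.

After press 1 at (2,2):
1 1 1 0
0 1 0 0
0 0 0 0
0 0 0 0
0 0 0 0

After press 2 at (0,1):
0 0 0 0
0 0 0 0
0 0 0 0
0 0 0 0
0 0 0 0

Lights still on: 0

Answer: yes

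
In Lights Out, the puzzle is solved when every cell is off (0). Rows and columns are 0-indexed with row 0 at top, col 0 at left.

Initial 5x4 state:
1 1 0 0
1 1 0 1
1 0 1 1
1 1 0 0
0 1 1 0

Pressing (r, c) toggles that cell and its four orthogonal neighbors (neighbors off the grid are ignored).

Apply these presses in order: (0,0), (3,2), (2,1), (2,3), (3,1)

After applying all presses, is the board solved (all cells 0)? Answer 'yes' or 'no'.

Answer: yes

Derivation:
After press 1 at (0,0):
0 0 0 0
0 1 0 1
1 0 1 1
1 1 0 0
0 1 1 0

After press 2 at (3,2):
0 0 0 0
0 1 0 1
1 0 0 1
1 0 1 1
0 1 0 0

After press 3 at (2,1):
0 0 0 0
0 0 0 1
0 1 1 1
1 1 1 1
0 1 0 0

After press 4 at (2,3):
0 0 0 0
0 0 0 0
0 1 0 0
1 1 1 0
0 1 0 0

After press 5 at (3,1):
0 0 0 0
0 0 0 0
0 0 0 0
0 0 0 0
0 0 0 0

Lights still on: 0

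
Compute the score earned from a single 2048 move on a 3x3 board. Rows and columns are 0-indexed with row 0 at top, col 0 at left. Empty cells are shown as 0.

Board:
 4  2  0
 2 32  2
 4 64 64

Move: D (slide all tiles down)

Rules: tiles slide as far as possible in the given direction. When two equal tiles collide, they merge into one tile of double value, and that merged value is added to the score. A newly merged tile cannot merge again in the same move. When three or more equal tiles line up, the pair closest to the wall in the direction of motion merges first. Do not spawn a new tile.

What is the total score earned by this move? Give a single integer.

Answer: 0

Derivation:
Slide down:
col 0: [4, 2, 4] -> [4, 2, 4]  score +0 (running 0)
col 1: [2, 32, 64] -> [2, 32, 64]  score +0 (running 0)
col 2: [0, 2, 64] -> [0, 2, 64]  score +0 (running 0)
Board after move:
 4  2  0
 2 32  2
 4 64 64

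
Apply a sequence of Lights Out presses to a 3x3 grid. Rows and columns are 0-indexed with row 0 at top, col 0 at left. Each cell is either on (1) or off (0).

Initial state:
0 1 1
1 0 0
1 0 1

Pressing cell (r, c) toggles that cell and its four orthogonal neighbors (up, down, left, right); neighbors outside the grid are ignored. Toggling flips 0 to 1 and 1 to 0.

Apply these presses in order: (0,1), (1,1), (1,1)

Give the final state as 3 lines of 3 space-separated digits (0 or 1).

After press 1 at (0,1):
1 0 0
1 1 0
1 0 1

After press 2 at (1,1):
1 1 0
0 0 1
1 1 1

After press 3 at (1,1):
1 0 0
1 1 0
1 0 1

Answer: 1 0 0
1 1 0
1 0 1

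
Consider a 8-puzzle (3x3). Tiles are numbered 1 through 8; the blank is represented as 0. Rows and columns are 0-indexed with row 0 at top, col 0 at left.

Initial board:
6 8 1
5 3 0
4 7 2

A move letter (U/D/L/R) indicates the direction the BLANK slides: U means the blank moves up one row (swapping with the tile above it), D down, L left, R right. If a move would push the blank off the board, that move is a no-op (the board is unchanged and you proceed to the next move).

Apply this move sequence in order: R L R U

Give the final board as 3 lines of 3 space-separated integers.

After move 1 (R):
6 8 1
5 3 0
4 7 2

After move 2 (L):
6 8 1
5 0 3
4 7 2

After move 3 (R):
6 8 1
5 3 0
4 7 2

After move 4 (U):
6 8 0
5 3 1
4 7 2

Answer: 6 8 0
5 3 1
4 7 2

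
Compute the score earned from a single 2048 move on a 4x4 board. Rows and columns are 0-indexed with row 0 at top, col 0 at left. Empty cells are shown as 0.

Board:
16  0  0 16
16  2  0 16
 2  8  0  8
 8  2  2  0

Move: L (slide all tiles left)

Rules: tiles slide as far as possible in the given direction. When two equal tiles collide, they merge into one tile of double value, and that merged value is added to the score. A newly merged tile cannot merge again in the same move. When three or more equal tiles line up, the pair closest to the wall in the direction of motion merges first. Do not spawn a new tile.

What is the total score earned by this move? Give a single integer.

Slide left:
row 0: [16, 0, 0, 16] -> [32, 0, 0, 0]  score +32 (running 32)
row 1: [16, 2, 0, 16] -> [16, 2, 16, 0]  score +0 (running 32)
row 2: [2, 8, 0, 8] -> [2, 16, 0, 0]  score +16 (running 48)
row 3: [8, 2, 2, 0] -> [8, 4, 0, 0]  score +4 (running 52)
Board after move:
32  0  0  0
16  2 16  0
 2 16  0  0
 8  4  0  0

Answer: 52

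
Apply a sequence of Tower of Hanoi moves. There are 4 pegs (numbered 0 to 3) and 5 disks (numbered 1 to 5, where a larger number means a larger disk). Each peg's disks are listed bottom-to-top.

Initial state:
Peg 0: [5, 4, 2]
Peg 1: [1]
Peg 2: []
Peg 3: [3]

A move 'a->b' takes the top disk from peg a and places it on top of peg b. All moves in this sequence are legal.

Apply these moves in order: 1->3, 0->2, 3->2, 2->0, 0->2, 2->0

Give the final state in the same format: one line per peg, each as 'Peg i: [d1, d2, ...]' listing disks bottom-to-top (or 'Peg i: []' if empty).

After move 1 (1->3):
Peg 0: [5, 4, 2]
Peg 1: []
Peg 2: []
Peg 3: [3, 1]

After move 2 (0->2):
Peg 0: [5, 4]
Peg 1: []
Peg 2: [2]
Peg 3: [3, 1]

After move 3 (3->2):
Peg 0: [5, 4]
Peg 1: []
Peg 2: [2, 1]
Peg 3: [3]

After move 4 (2->0):
Peg 0: [5, 4, 1]
Peg 1: []
Peg 2: [2]
Peg 3: [3]

After move 5 (0->2):
Peg 0: [5, 4]
Peg 1: []
Peg 2: [2, 1]
Peg 3: [3]

After move 6 (2->0):
Peg 0: [5, 4, 1]
Peg 1: []
Peg 2: [2]
Peg 3: [3]

Answer: Peg 0: [5, 4, 1]
Peg 1: []
Peg 2: [2]
Peg 3: [3]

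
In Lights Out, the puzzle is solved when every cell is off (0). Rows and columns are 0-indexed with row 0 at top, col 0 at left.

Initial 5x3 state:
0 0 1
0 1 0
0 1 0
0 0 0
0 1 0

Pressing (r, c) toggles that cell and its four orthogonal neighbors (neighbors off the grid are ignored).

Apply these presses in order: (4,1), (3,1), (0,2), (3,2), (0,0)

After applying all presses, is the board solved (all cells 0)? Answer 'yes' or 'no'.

After press 1 at (4,1):
0 0 1
0 1 0
0 1 0
0 1 0
1 0 1

After press 2 at (3,1):
0 0 1
0 1 0
0 0 0
1 0 1
1 1 1

After press 3 at (0,2):
0 1 0
0 1 1
0 0 0
1 0 1
1 1 1

After press 4 at (3,2):
0 1 0
0 1 1
0 0 1
1 1 0
1 1 0

After press 5 at (0,0):
1 0 0
1 1 1
0 0 1
1 1 0
1 1 0

Lights still on: 9

Answer: no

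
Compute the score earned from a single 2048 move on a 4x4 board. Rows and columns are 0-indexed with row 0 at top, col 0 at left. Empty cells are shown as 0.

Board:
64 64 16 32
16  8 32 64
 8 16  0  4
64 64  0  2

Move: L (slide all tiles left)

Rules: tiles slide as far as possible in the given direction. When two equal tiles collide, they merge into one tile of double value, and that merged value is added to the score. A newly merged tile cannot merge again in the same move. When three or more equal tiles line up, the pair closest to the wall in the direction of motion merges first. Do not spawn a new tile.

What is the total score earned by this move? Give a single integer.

Answer: 256

Derivation:
Slide left:
row 0: [64, 64, 16, 32] -> [128, 16, 32, 0]  score +128 (running 128)
row 1: [16, 8, 32, 64] -> [16, 8, 32, 64]  score +0 (running 128)
row 2: [8, 16, 0, 4] -> [8, 16, 4, 0]  score +0 (running 128)
row 3: [64, 64, 0, 2] -> [128, 2, 0, 0]  score +128 (running 256)
Board after move:
128  16  32   0
 16   8  32  64
  8  16   4   0
128   2   0   0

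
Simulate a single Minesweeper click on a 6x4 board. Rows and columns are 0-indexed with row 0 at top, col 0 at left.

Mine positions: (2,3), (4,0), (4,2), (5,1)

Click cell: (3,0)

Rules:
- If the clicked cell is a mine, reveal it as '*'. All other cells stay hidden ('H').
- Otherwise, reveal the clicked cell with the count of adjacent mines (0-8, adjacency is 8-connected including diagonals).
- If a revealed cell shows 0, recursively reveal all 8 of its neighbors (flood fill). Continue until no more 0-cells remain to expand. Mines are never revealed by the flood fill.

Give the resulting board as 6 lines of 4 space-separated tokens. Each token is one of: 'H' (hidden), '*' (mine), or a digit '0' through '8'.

H H H H
H H H H
H H H H
1 H H H
H H H H
H H H H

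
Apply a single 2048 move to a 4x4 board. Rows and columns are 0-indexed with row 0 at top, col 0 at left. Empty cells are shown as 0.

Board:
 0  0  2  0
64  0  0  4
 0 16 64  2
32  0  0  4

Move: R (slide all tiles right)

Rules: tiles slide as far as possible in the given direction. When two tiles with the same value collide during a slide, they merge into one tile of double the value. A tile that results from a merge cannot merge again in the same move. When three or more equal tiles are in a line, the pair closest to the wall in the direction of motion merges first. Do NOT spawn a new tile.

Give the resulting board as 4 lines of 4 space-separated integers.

Slide right:
row 0: [0, 0, 2, 0] -> [0, 0, 0, 2]
row 1: [64, 0, 0, 4] -> [0, 0, 64, 4]
row 2: [0, 16, 64, 2] -> [0, 16, 64, 2]
row 3: [32, 0, 0, 4] -> [0, 0, 32, 4]

Answer:  0  0  0  2
 0  0 64  4
 0 16 64  2
 0  0 32  4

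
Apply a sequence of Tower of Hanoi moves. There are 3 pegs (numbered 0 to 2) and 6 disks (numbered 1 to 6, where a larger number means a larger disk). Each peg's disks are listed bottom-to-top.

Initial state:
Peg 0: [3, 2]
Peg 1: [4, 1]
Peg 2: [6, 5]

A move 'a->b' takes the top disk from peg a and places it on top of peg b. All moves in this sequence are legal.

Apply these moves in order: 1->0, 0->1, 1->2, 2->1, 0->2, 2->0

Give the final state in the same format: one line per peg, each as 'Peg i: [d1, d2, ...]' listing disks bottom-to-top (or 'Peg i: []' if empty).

After move 1 (1->0):
Peg 0: [3, 2, 1]
Peg 1: [4]
Peg 2: [6, 5]

After move 2 (0->1):
Peg 0: [3, 2]
Peg 1: [4, 1]
Peg 2: [6, 5]

After move 3 (1->2):
Peg 0: [3, 2]
Peg 1: [4]
Peg 2: [6, 5, 1]

After move 4 (2->1):
Peg 0: [3, 2]
Peg 1: [4, 1]
Peg 2: [6, 5]

After move 5 (0->2):
Peg 0: [3]
Peg 1: [4, 1]
Peg 2: [6, 5, 2]

After move 6 (2->0):
Peg 0: [3, 2]
Peg 1: [4, 1]
Peg 2: [6, 5]

Answer: Peg 0: [3, 2]
Peg 1: [4, 1]
Peg 2: [6, 5]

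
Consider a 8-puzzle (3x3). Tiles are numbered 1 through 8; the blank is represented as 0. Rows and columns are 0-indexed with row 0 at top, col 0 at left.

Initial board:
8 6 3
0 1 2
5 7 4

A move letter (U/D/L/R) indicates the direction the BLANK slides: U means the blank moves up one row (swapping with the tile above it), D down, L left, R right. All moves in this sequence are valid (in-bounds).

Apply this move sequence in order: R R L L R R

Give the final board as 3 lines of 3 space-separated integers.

After move 1 (R):
8 6 3
1 0 2
5 7 4

After move 2 (R):
8 6 3
1 2 0
5 7 4

After move 3 (L):
8 6 3
1 0 2
5 7 4

After move 4 (L):
8 6 3
0 1 2
5 7 4

After move 5 (R):
8 6 3
1 0 2
5 7 4

After move 6 (R):
8 6 3
1 2 0
5 7 4

Answer: 8 6 3
1 2 0
5 7 4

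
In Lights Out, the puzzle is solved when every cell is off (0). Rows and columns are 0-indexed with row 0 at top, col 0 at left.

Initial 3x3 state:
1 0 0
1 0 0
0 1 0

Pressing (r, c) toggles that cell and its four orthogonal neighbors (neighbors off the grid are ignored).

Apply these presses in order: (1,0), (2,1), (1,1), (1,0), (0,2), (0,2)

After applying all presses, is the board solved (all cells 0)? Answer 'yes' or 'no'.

Answer: no

Derivation:
After press 1 at (1,0):
0 0 0
0 1 0
1 1 0

After press 2 at (2,1):
0 0 0
0 0 0
0 0 1

After press 3 at (1,1):
0 1 0
1 1 1
0 1 1

After press 4 at (1,0):
1 1 0
0 0 1
1 1 1

After press 5 at (0,2):
1 0 1
0 0 0
1 1 1

After press 6 at (0,2):
1 1 0
0 0 1
1 1 1

Lights still on: 6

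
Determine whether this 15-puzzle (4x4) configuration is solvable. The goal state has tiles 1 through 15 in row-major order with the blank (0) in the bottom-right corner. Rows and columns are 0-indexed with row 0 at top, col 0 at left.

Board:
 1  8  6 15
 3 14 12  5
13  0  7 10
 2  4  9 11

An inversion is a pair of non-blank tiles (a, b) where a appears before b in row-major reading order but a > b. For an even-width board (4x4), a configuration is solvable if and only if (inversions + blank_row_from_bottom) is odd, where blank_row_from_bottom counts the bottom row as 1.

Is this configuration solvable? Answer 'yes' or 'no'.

Inversions: 51
Blank is in row 2 (0-indexed from top), which is row 2 counting from the bottom (bottom = 1).
51 + 2 = 53, which is odd, so the puzzle is solvable.

Answer: yes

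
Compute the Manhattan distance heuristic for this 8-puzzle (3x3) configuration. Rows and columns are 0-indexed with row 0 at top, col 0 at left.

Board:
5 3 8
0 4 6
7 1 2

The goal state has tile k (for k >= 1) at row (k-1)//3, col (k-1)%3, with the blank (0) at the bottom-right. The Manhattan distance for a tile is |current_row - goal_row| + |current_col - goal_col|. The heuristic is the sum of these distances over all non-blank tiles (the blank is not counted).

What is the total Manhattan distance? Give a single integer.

Tile 5: at (0,0), goal (1,1), distance |0-1|+|0-1| = 2
Tile 3: at (0,1), goal (0,2), distance |0-0|+|1-2| = 1
Tile 8: at (0,2), goal (2,1), distance |0-2|+|2-1| = 3
Tile 4: at (1,1), goal (1,0), distance |1-1|+|1-0| = 1
Tile 6: at (1,2), goal (1,2), distance |1-1|+|2-2| = 0
Tile 7: at (2,0), goal (2,0), distance |2-2|+|0-0| = 0
Tile 1: at (2,1), goal (0,0), distance |2-0|+|1-0| = 3
Tile 2: at (2,2), goal (0,1), distance |2-0|+|2-1| = 3
Sum: 2 + 1 + 3 + 1 + 0 + 0 + 3 + 3 = 13

Answer: 13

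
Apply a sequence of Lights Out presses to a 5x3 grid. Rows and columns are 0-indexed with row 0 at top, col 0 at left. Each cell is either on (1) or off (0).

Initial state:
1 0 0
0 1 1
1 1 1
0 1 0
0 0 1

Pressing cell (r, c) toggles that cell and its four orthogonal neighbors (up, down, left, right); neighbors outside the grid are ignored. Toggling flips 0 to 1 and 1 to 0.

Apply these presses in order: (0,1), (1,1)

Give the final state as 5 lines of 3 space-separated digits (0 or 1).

After press 1 at (0,1):
0 1 1
0 0 1
1 1 1
0 1 0
0 0 1

After press 2 at (1,1):
0 0 1
1 1 0
1 0 1
0 1 0
0 0 1

Answer: 0 0 1
1 1 0
1 0 1
0 1 0
0 0 1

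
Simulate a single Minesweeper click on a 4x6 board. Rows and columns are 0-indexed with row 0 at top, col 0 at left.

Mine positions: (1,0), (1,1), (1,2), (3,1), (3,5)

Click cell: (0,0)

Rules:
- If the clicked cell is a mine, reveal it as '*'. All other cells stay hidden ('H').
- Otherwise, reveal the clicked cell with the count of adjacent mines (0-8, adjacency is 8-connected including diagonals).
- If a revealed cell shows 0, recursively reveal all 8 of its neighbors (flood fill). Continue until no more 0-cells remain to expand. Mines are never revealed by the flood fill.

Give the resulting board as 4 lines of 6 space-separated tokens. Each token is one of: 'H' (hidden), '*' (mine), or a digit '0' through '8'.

2 H H H H H
H H H H H H
H H H H H H
H H H H H H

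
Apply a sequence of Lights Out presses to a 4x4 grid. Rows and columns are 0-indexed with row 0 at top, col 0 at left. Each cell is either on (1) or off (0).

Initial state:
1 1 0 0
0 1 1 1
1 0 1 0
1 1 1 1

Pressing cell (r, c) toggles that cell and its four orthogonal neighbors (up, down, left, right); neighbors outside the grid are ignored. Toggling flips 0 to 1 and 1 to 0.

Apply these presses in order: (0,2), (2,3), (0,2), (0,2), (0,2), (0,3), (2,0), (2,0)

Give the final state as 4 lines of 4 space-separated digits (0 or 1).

After press 1 at (0,2):
1 0 1 1
0 1 0 1
1 0 1 0
1 1 1 1

After press 2 at (2,3):
1 0 1 1
0 1 0 0
1 0 0 1
1 1 1 0

After press 3 at (0,2):
1 1 0 0
0 1 1 0
1 0 0 1
1 1 1 0

After press 4 at (0,2):
1 0 1 1
0 1 0 0
1 0 0 1
1 1 1 0

After press 5 at (0,2):
1 1 0 0
0 1 1 0
1 0 0 1
1 1 1 0

After press 6 at (0,3):
1 1 1 1
0 1 1 1
1 0 0 1
1 1 1 0

After press 7 at (2,0):
1 1 1 1
1 1 1 1
0 1 0 1
0 1 1 0

After press 8 at (2,0):
1 1 1 1
0 1 1 1
1 0 0 1
1 1 1 0

Answer: 1 1 1 1
0 1 1 1
1 0 0 1
1 1 1 0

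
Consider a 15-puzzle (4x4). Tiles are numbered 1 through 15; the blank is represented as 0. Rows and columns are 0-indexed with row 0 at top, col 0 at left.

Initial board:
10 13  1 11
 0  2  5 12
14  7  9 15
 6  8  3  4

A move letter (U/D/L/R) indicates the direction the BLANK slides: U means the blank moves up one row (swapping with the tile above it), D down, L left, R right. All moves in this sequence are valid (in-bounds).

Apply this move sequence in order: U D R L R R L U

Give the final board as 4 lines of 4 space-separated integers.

Answer: 10  0  1 11
 2 13  5 12
14  7  9 15
 6  8  3  4

Derivation:
After move 1 (U):
 0 13  1 11
10  2  5 12
14  7  9 15
 6  8  3  4

After move 2 (D):
10 13  1 11
 0  2  5 12
14  7  9 15
 6  8  3  4

After move 3 (R):
10 13  1 11
 2  0  5 12
14  7  9 15
 6  8  3  4

After move 4 (L):
10 13  1 11
 0  2  5 12
14  7  9 15
 6  8  3  4

After move 5 (R):
10 13  1 11
 2  0  5 12
14  7  9 15
 6  8  3  4

After move 6 (R):
10 13  1 11
 2  5  0 12
14  7  9 15
 6  8  3  4

After move 7 (L):
10 13  1 11
 2  0  5 12
14  7  9 15
 6  8  3  4

After move 8 (U):
10  0  1 11
 2 13  5 12
14  7  9 15
 6  8  3  4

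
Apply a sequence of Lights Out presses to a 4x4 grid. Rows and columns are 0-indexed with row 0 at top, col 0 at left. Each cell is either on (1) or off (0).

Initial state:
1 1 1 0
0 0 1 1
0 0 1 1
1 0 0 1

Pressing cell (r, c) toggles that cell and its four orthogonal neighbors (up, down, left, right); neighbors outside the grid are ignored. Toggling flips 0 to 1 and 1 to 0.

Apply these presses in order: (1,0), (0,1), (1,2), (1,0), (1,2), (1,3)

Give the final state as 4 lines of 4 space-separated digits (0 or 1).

After press 1 at (1,0):
0 1 1 0
1 1 1 1
1 0 1 1
1 0 0 1

After press 2 at (0,1):
1 0 0 0
1 0 1 1
1 0 1 1
1 0 0 1

After press 3 at (1,2):
1 0 1 0
1 1 0 0
1 0 0 1
1 0 0 1

After press 4 at (1,0):
0 0 1 0
0 0 0 0
0 0 0 1
1 0 0 1

After press 5 at (1,2):
0 0 0 0
0 1 1 1
0 0 1 1
1 0 0 1

After press 6 at (1,3):
0 0 0 1
0 1 0 0
0 0 1 0
1 0 0 1

Answer: 0 0 0 1
0 1 0 0
0 0 1 0
1 0 0 1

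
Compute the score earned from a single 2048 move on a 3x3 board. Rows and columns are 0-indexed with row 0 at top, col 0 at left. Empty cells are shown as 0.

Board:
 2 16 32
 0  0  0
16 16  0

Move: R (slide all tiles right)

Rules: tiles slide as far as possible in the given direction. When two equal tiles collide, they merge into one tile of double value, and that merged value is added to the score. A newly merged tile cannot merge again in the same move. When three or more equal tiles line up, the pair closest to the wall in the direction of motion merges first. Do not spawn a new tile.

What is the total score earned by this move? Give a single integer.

Slide right:
row 0: [2, 16, 32] -> [2, 16, 32]  score +0 (running 0)
row 1: [0, 0, 0] -> [0, 0, 0]  score +0 (running 0)
row 2: [16, 16, 0] -> [0, 0, 32]  score +32 (running 32)
Board after move:
 2 16 32
 0  0  0
 0  0 32

Answer: 32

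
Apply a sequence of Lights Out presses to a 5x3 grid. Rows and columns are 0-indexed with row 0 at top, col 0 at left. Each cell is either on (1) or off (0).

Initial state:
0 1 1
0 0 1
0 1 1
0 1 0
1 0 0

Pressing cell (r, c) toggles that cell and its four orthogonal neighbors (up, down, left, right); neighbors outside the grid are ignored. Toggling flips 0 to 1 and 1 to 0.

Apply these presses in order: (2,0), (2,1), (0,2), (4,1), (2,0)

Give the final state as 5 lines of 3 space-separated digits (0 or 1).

Answer: 0 0 0
0 1 0
1 0 0
0 1 0
0 1 1

Derivation:
After press 1 at (2,0):
0 1 1
1 0 1
1 0 1
1 1 0
1 0 0

After press 2 at (2,1):
0 1 1
1 1 1
0 1 0
1 0 0
1 0 0

After press 3 at (0,2):
0 0 0
1 1 0
0 1 0
1 0 0
1 0 0

After press 4 at (4,1):
0 0 0
1 1 0
0 1 0
1 1 0
0 1 1

After press 5 at (2,0):
0 0 0
0 1 0
1 0 0
0 1 0
0 1 1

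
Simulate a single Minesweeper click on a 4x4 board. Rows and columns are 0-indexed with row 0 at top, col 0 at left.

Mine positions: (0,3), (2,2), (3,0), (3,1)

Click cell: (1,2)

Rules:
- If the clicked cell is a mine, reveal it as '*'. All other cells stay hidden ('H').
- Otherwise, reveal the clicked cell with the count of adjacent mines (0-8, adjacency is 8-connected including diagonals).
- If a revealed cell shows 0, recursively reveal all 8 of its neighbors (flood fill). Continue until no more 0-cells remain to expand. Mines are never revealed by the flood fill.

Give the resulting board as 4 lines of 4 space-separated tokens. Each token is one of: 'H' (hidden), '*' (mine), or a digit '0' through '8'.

H H H H
H H 2 H
H H H H
H H H H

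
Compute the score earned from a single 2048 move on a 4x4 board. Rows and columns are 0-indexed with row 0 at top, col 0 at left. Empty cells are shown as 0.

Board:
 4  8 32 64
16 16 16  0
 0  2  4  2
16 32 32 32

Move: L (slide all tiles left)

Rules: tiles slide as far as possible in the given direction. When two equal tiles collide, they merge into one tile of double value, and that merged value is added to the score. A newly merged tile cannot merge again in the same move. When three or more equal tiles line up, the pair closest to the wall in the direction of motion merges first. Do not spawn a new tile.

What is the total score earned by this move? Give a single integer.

Slide left:
row 0: [4, 8, 32, 64] -> [4, 8, 32, 64]  score +0 (running 0)
row 1: [16, 16, 16, 0] -> [32, 16, 0, 0]  score +32 (running 32)
row 2: [0, 2, 4, 2] -> [2, 4, 2, 0]  score +0 (running 32)
row 3: [16, 32, 32, 32] -> [16, 64, 32, 0]  score +64 (running 96)
Board after move:
 4  8 32 64
32 16  0  0
 2  4  2  0
16 64 32  0

Answer: 96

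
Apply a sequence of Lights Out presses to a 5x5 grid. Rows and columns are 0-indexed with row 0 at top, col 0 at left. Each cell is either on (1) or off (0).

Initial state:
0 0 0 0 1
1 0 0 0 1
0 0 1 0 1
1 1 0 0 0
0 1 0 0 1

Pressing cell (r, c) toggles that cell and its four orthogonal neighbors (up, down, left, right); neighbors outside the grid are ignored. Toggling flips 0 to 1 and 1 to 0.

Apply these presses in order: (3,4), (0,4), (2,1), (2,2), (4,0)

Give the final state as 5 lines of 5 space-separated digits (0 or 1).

Answer: 0 0 0 1 0
1 1 1 0 0
1 0 1 1 0
0 0 1 1 1
1 0 0 0 0

Derivation:
After press 1 at (3,4):
0 0 0 0 1
1 0 0 0 1
0 0 1 0 0
1 1 0 1 1
0 1 0 0 0

After press 2 at (0,4):
0 0 0 1 0
1 0 0 0 0
0 0 1 0 0
1 1 0 1 1
0 1 0 0 0

After press 3 at (2,1):
0 0 0 1 0
1 1 0 0 0
1 1 0 0 0
1 0 0 1 1
0 1 0 0 0

After press 4 at (2,2):
0 0 0 1 0
1 1 1 0 0
1 0 1 1 0
1 0 1 1 1
0 1 0 0 0

After press 5 at (4,0):
0 0 0 1 0
1 1 1 0 0
1 0 1 1 0
0 0 1 1 1
1 0 0 0 0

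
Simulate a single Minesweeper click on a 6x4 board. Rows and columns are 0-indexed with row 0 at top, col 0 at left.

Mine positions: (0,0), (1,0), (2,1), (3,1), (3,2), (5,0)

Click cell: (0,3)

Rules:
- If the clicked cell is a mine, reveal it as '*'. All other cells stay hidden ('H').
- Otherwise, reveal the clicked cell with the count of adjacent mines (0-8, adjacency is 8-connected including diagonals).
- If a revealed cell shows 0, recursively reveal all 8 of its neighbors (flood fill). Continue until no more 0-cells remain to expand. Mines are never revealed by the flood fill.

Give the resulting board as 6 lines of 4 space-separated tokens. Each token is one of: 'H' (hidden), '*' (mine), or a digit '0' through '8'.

H 2 0 0
H 3 1 0
H H 3 1
H H H H
H H H H
H H H H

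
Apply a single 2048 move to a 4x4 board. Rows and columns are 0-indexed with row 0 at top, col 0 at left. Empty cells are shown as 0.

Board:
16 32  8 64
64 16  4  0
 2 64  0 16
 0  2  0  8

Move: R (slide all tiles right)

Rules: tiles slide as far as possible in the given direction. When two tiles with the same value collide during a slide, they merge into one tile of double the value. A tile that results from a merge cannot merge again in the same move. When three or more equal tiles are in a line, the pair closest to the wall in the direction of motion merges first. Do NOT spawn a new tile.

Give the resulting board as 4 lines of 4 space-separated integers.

Slide right:
row 0: [16, 32, 8, 64] -> [16, 32, 8, 64]
row 1: [64, 16, 4, 0] -> [0, 64, 16, 4]
row 2: [2, 64, 0, 16] -> [0, 2, 64, 16]
row 3: [0, 2, 0, 8] -> [0, 0, 2, 8]

Answer: 16 32  8 64
 0 64 16  4
 0  2 64 16
 0  0  2  8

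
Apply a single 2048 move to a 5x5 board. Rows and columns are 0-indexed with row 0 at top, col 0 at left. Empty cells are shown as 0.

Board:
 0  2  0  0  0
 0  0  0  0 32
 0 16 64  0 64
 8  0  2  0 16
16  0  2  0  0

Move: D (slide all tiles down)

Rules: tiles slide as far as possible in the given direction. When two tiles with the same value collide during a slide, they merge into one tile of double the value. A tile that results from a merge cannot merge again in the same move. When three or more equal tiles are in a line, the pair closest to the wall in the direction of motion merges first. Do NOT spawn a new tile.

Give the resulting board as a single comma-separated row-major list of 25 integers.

Slide down:
col 0: [0, 0, 0, 8, 16] -> [0, 0, 0, 8, 16]
col 1: [2, 0, 16, 0, 0] -> [0, 0, 0, 2, 16]
col 2: [0, 0, 64, 2, 2] -> [0, 0, 0, 64, 4]
col 3: [0, 0, 0, 0, 0] -> [0, 0, 0, 0, 0]
col 4: [0, 32, 64, 16, 0] -> [0, 0, 32, 64, 16]

Answer: 0, 0, 0, 0, 0, 0, 0, 0, 0, 0, 0, 0, 0, 0, 32, 8, 2, 64, 0, 64, 16, 16, 4, 0, 16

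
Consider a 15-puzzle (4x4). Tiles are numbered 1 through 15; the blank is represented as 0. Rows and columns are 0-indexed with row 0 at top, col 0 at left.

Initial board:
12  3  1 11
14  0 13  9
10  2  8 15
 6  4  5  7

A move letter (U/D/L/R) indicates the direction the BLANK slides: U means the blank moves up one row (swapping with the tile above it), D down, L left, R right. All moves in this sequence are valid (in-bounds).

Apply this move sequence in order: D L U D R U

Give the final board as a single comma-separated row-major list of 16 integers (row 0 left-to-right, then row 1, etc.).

Answer: 12, 3, 1, 11, 14, 0, 13, 9, 10, 2, 8, 15, 6, 4, 5, 7

Derivation:
After move 1 (D):
12  3  1 11
14  2 13  9
10  0  8 15
 6  4  5  7

After move 2 (L):
12  3  1 11
14  2 13  9
 0 10  8 15
 6  4  5  7

After move 3 (U):
12  3  1 11
 0  2 13  9
14 10  8 15
 6  4  5  7

After move 4 (D):
12  3  1 11
14  2 13  9
 0 10  8 15
 6  4  5  7

After move 5 (R):
12  3  1 11
14  2 13  9
10  0  8 15
 6  4  5  7

After move 6 (U):
12  3  1 11
14  0 13  9
10  2  8 15
 6  4  5  7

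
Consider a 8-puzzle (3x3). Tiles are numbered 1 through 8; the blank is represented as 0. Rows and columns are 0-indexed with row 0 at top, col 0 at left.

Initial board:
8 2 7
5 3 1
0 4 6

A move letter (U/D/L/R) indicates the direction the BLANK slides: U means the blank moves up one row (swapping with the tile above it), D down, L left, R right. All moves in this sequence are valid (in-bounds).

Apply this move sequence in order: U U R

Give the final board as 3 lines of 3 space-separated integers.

After move 1 (U):
8 2 7
0 3 1
5 4 6

After move 2 (U):
0 2 7
8 3 1
5 4 6

After move 3 (R):
2 0 7
8 3 1
5 4 6

Answer: 2 0 7
8 3 1
5 4 6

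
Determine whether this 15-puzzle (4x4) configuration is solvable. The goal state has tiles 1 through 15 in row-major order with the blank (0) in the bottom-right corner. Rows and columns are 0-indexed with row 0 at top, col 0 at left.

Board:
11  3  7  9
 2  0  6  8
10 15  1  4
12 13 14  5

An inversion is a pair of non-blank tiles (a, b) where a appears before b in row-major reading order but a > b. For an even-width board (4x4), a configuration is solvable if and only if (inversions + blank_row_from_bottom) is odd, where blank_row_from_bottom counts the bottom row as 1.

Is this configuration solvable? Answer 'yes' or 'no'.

Answer: yes

Derivation:
Inversions: 42
Blank is in row 1 (0-indexed from top), which is row 3 counting from the bottom (bottom = 1).
42 + 3 = 45, which is odd, so the puzzle is solvable.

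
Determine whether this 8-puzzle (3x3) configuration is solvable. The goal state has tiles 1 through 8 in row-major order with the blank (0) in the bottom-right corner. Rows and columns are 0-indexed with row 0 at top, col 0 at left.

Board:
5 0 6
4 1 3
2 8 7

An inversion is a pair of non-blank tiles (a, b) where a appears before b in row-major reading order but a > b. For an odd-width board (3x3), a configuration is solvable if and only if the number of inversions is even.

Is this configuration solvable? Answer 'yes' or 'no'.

Answer: no

Derivation:
Inversions (pairs i<j in row-major order where tile[i] > tile[j] > 0): 13
13 is odd, so the puzzle is not solvable.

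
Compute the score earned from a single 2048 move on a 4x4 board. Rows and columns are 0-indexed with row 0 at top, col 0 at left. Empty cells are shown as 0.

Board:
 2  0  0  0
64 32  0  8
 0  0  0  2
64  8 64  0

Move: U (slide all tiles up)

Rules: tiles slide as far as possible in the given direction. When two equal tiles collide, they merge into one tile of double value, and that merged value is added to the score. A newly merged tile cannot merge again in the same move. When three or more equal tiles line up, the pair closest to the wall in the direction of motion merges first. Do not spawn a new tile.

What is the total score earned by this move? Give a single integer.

Answer: 128

Derivation:
Slide up:
col 0: [2, 64, 0, 64] -> [2, 128, 0, 0]  score +128 (running 128)
col 1: [0, 32, 0, 8] -> [32, 8, 0, 0]  score +0 (running 128)
col 2: [0, 0, 0, 64] -> [64, 0, 0, 0]  score +0 (running 128)
col 3: [0, 8, 2, 0] -> [8, 2, 0, 0]  score +0 (running 128)
Board after move:
  2  32  64   8
128   8   0   2
  0   0   0   0
  0   0   0   0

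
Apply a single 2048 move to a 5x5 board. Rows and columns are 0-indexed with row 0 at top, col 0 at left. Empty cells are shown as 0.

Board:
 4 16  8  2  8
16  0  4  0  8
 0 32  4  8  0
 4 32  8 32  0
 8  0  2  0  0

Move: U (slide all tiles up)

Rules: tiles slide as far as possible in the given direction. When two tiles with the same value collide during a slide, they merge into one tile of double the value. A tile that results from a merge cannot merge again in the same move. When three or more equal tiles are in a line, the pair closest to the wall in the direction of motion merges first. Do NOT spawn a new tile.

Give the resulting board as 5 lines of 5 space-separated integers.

Slide up:
col 0: [4, 16, 0, 4, 8] -> [4, 16, 4, 8, 0]
col 1: [16, 0, 32, 32, 0] -> [16, 64, 0, 0, 0]
col 2: [8, 4, 4, 8, 2] -> [8, 8, 8, 2, 0]
col 3: [2, 0, 8, 32, 0] -> [2, 8, 32, 0, 0]
col 4: [8, 8, 0, 0, 0] -> [16, 0, 0, 0, 0]

Answer:  4 16  8  2 16
16 64  8  8  0
 4  0  8 32  0
 8  0  2  0  0
 0  0  0  0  0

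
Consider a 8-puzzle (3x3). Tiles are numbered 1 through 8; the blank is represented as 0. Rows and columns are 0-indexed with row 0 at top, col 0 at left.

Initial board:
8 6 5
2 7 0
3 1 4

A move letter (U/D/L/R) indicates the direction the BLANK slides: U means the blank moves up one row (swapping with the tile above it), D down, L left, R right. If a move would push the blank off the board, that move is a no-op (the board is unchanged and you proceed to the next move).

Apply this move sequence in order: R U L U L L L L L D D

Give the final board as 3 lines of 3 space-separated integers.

After move 1 (R):
8 6 5
2 7 0
3 1 4

After move 2 (U):
8 6 0
2 7 5
3 1 4

After move 3 (L):
8 0 6
2 7 5
3 1 4

After move 4 (U):
8 0 6
2 7 5
3 1 4

After move 5 (L):
0 8 6
2 7 5
3 1 4

After move 6 (L):
0 8 6
2 7 5
3 1 4

After move 7 (L):
0 8 6
2 7 5
3 1 4

After move 8 (L):
0 8 6
2 7 5
3 1 4

After move 9 (L):
0 8 6
2 7 5
3 1 4

After move 10 (D):
2 8 6
0 7 5
3 1 4

After move 11 (D):
2 8 6
3 7 5
0 1 4

Answer: 2 8 6
3 7 5
0 1 4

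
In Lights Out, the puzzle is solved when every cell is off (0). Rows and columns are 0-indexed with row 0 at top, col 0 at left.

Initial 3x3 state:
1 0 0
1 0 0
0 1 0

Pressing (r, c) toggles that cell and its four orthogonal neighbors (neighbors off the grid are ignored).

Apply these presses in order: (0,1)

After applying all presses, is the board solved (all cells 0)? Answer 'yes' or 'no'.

Answer: no

Derivation:
After press 1 at (0,1):
0 1 1
1 1 0
0 1 0

Lights still on: 5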